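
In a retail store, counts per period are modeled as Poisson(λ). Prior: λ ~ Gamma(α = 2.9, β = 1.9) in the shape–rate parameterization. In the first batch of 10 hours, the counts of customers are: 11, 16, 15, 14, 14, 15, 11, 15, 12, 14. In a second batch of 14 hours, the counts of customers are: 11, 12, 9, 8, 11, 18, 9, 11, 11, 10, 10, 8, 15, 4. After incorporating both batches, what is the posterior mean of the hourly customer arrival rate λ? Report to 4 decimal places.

11.0772

With a Gamma(shape α, rate β) prior, the Poisson likelihood is conjugate: the posterior is Gamma(α + ΣXᵢ, β + n).
Batch 1: sum of counts S = 137 over n = 10 hours.
After batch 1: Gamma(α+S, β+n) = Gamma(2.9+137, 1.9+10) = Gamma(139.9, 11.9).
Batch 2: sum of counts S = 147 over n = 14 hours.
After batch 2: Gamma(α+S, β+n) = Gamma(139.9+147, 11.9+14) = Gamma(286.9, 25.9).
Posterior mean = α/β = 286.9/25.9 = 11.0772.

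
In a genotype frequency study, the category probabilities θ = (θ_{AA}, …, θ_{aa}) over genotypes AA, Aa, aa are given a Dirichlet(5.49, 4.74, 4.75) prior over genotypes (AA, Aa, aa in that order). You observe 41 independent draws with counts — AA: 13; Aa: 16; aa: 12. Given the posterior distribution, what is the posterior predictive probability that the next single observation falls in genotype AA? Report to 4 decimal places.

The Dirichlet prior is conjugate to the Multinomial likelihood: each posterior αⱼ = prior αⱼ + observed count nⱼ.
Posterior concentration: (18.49, 20.74, 16.75), total = 55.98.
P(next = AA | data) = α_{AA}/Σα = 0.3303.

0.3303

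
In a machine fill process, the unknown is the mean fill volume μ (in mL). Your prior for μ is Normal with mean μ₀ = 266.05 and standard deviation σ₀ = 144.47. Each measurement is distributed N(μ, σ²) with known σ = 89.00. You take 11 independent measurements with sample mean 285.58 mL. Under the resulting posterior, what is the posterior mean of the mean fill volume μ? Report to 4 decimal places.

For Normal data with known variance σ², a Normal(μ₀, σ₀²) prior on μ is conjugate. Posterior precision = 1/σ₀² + n/σ²; posterior mean is the precision-weighted average of μ₀ and x̄.
n·x̄ = 11·285.58 = 3141.38.
σ₀² = 144.47² = 20871.5809, σ² = 89.00² = 7921; σ² + n·σ₀² = 7921 + 11·20871.5809 = 237508.3899.
Posterior mean = (μ₀/σ₀² + n·x̄/σ²)/(1/σ₀² + n/σ²) = (σ²·μ₀ + σ₀²·n·x̄)/(σ² + n·σ₀²) = (7921·266.05 + 20871.5809·3141.38)/237508.3899 = 67672948.857642/237508.3899 = 284.9287.

284.9287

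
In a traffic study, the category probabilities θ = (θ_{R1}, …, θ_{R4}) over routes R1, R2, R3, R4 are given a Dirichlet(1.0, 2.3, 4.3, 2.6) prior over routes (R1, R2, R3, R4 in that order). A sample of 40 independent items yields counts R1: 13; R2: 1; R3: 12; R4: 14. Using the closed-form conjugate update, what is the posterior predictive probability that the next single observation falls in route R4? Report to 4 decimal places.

0.3307

The Dirichlet prior is conjugate to the Multinomial likelihood: each posterior αⱼ = prior αⱼ + observed count nⱼ.
Posterior concentration: (14.0, 3.3, 16.3, 16.6), total = 50.2.
P(next = R4 | data) = α_{R4}/Σα = 0.3307.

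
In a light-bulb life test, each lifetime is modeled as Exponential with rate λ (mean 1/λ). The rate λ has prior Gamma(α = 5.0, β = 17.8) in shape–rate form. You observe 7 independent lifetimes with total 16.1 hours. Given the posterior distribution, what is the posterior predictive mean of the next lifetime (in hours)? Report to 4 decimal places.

3.0818

With a Gamma(shape α, rate β) prior on the exponential rate λ, the posterior after n observations with total T = Σxᵢ is Gamma(α+n, β+T).
Posterior: Gamma(5.0+7, 17.8+16.1) = Gamma(12.0, 33.9).
The predictive distribution for the next observation is Lomax; its mean is β/(α−1) = 33.9/11.0 = 3.0818.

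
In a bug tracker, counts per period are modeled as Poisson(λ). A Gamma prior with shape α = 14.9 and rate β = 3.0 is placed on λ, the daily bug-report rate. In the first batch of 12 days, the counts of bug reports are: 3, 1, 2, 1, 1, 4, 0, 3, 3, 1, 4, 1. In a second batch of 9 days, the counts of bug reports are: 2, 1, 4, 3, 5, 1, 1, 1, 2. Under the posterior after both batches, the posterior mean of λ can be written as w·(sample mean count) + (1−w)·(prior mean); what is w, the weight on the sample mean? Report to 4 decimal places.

0.8750

With a Gamma(shape α, rate β) prior, the Poisson likelihood is conjugate: the posterior is Gamma(α + ΣXᵢ, β + n).
Total number of days: n = 12 + 9 = 21.
Posterior mean = (α₀+S)/(β₀+n) = [n/(β₀+n)]·(S/n) + [β₀/(β₀+n)]·(α₀/β₀), so only n and β₀ enter the weight.
Weight on data w = n/(β₀+n) = 21/(3.0+21) = 21/24.0 = 0.8750.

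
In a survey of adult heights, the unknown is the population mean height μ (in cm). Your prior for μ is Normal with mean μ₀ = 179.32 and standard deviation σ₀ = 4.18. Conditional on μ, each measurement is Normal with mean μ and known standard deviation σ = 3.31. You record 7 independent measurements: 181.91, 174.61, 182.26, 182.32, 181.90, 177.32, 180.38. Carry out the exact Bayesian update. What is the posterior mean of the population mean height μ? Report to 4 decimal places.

180.0359

For Normal data with known variance σ², a Normal(μ₀, σ₀²) prior on μ is conjugate. Posterior precision = 1/σ₀² + n/σ²; posterior mean is the precision-weighted average of μ₀ and x̄.
Σxᵢ = 181.91 + 174.61 + 182.26 + 182.32 + 181.90 + 177.32 + 180.38 = 1260.7, so n·x̄ = 1260.7.
σ₀² = 4.18² = 17.4724, σ² = 3.31² = 10.9561; σ² + n·σ₀² = 10.9561 + 7·17.4724 = 133.2629.
Posterior mean = (μ₀/σ₀² + n·x̄/σ²)/(1/σ₀² + n/σ²) = (σ²·μ₀ + σ₀²·n·x̄)/(σ² + n·σ₀²) = (10.9561·179.32 + 17.4724·1260.7)/133.2629 = 23992.102532/133.2629 = 180.0359.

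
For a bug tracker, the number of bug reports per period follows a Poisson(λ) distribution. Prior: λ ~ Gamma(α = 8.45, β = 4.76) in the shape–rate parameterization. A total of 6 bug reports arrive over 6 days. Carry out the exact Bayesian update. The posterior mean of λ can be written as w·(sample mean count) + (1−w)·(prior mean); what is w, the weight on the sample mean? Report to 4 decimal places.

With a Gamma(shape α, rate β) prior, the Poisson likelihood is conjugate: the posterior is Gamma(α + ΣXᵢ, β + n).
Posterior mean = (α₀+S)/(β₀+n) = [n/(β₀+n)]·(S/n) + [β₀/(β₀+n)]·(α₀/β₀), so only n and β₀ enter the weight.
Weight on data w = n/(β₀+n) = 6/(4.76+6) = 6/10.76 = 0.5576.

0.5576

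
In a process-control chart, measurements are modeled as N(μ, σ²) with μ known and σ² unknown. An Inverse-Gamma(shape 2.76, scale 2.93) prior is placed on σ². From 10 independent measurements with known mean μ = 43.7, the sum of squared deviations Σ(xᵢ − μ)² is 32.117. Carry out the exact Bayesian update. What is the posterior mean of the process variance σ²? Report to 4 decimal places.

2.8089

With known mean μ and an Inverse-Gamma(α, β) prior on σ², the Normal likelihood is conjugate: posterior is Inv-Gamma(α + n/2, β + Σ(xᵢ−μ)²/2).
Posterior: Inv-Gamma(2.76 + 10/2, 2.93 + 32.117/2) = Inv-Gamma(7.76, 18.9885).
E[σ²|data] = β/(α−1) = 18.9885/6.76 = 2.8089.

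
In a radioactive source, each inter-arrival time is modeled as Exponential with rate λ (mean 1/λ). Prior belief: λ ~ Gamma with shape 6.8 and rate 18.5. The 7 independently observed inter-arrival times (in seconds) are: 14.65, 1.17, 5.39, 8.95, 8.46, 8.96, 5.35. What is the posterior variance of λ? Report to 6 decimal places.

0.002705

With a Gamma(shape α, rate β) prior on the exponential rate λ, the posterior after n observations with total T = Σxᵢ is Gamma(α+n, β+T).
Sum of observations T = 52.93 seconds; n = 7.
Posterior: Gamma(6.8+7, 18.5+52.93) = Gamma(13.8, 71.43).
Var = α/β² = 0.002705.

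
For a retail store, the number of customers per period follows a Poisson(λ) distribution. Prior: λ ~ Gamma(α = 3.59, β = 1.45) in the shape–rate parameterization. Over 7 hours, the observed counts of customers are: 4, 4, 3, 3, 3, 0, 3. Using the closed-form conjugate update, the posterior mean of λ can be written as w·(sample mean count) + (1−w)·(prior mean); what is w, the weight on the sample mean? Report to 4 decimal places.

0.8284

With a Gamma(shape α, rate β) prior, the Poisson likelihood is conjugate: the posterior is Gamma(α + ΣXᵢ, β + n).
Posterior mean = (α₀+S)/(β₀+n) = [n/(β₀+n)]·(S/n) + [β₀/(β₀+n)]·(α₀/β₀), so only n and β₀ enter the weight.
Weight on data w = n/(β₀+n) = 7/(1.45+7) = 7/8.45 = 0.8284.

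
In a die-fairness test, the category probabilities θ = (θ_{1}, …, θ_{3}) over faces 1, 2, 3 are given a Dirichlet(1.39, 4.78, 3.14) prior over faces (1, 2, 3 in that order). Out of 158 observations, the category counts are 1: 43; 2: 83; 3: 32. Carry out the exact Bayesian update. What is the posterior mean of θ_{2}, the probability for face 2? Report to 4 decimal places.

The Dirichlet prior is conjugate to the Multinomial likelihood: each posterior αⱼ = prior αⱼ + observed count nⱼ.
Posterior concentration: (44.39, 87.78, 35.14), total = 167.31.
E[θ_{2}|data] = α_{2}/Σα = 87.78/167.31 = 0.5247.

0.5247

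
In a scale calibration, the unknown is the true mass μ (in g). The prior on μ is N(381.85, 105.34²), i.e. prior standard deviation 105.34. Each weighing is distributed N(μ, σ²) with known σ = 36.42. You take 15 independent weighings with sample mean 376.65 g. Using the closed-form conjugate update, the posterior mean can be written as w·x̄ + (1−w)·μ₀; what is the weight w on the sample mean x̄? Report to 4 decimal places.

For Normal data with known variance σ², a Normal(μ₀, σ₀²) prior on μ is conjugate. Posterior precision = 1/σ₀² + n/σ²; posterior mean is the precision-weighted average of μ₀ and x̄.
σ₀² = 105.34² = 11096.5156, σ² = 36.42² = 1326.4164. Prior precision 1/σ₀² = 1/11096.5156; data precision n/σ² = 15/1326.4164.
w = (n/σ²)/(1/σ₀² + n/σ²) = n·σ₀²/(σ² + n·σ₀²) = 15·11096.5156/(1326.4164 + 15·11096.5156) = 166447.734/167774.1504 = 0.9921.

0.9921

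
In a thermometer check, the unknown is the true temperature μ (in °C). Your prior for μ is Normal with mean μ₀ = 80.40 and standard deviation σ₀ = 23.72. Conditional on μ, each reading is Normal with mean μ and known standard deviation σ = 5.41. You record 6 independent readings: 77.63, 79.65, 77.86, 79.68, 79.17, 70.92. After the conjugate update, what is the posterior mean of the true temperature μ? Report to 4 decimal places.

77.5101

For Normal data with known variance σ², a Normal(μ₀, σ₀²) prior on μ is conjugate. Posterior precision = 1/σ₀² + n/σ²; posterior mean is the precision-weighted average of μ₀ and x̄.
Σxᵢ = 77.63 + 79.65 + 77.86 + 79.68 + 79.17 + 70.92 = 464.91, so n·x̄ = 464.91.
σ₀² = 23.72² = 562.6384, σ² = 5.41² = 29.2681; σ² + n·σ₀² = 29.2681 + 6·562.6384 = 3405.0985.
Posterior mean = (μ₀/σ₀² + n·x̄/σ²)/(1/σ₀² + n/σ²) = (σ²·μ₀ + σ₀²·n·x̄)/(σ² + n·σ₀²) = (29.2681·80.40 + 562.6384·464.91)/3405.0985 = 263929.373784/3405.0985 = 77.5101.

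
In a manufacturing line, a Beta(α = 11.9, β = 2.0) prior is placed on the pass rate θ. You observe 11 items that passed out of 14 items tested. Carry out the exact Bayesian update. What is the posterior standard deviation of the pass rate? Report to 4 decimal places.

0.0713

The Beta prior is conjugate to a Binomial/Bernoulli likelihood; the update adds successes to α and failures to β.
Posterior: Beta(α+k, β+n−k) = Beta(11.9+11, 2.0+3) = Beta(22.9, 5.0).
Var = αβ/((α+β)²(α+β+1)) = 22.9·5.0/(27.9²·28.9) = 0.00508978; SD = √0.00508978 = 0.0713.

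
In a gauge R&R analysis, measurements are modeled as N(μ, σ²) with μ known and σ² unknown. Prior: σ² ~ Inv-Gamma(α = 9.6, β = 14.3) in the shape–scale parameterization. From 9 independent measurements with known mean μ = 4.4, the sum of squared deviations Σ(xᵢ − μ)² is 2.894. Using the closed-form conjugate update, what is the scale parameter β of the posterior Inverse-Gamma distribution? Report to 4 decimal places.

15.7470

With known mean μ and an Inverse-Gamma(α, β) prior on σ², the Normal likelihood is conjugate: posterior is Inv-Gamma(α + n/2, β + Σ(xᵢ−μ)²/2).
Posterior: Inv-Gamma(9.6 + 9/2, 14.3 + 2.894/2) = Inv-Gamma(14.10, 15.7470).
Posterior β = 15.7470.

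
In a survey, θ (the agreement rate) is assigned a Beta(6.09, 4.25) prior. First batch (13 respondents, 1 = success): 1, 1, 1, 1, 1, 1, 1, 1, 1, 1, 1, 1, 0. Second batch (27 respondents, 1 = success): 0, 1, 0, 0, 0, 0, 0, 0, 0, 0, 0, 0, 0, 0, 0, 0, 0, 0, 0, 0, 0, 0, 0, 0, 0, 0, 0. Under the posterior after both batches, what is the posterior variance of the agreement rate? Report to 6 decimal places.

0.004585

The Beta prior is conjugate to a Binomial/Bernoulli likelihood; the update adds successes to α and failures to β.
After batch 1: Beta(6.09+12, 4.25+1) = Beta(18.09, 5.25).
After batch 2: Beta(18.09+1, 5.25+26) = Beta(19.09, 31.25).
Var = αβ/((α+β)²(α+β+1)) = 19.09·31.25/(50.34²·51.34) = 0.004585.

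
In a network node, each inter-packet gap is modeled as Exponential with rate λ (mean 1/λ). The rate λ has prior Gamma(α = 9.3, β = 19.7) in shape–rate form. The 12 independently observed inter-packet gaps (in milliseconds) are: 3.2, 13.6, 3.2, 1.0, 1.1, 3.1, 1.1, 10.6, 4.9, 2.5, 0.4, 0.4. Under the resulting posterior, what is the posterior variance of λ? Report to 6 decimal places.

With a Gamma(shape α, rate β) prior on the exponential rate λ, the posterior after n observations with total T = Σxᵢ is Gamma(α+n, β+T).
Sum of observations T = 45.1 milliseconds; n = 12.
Posterior: Gamma(9.3+12, 19.7+45.1) = Gamma(21.3, 64.8).
Var = α/β² = 0.005073.

0.005073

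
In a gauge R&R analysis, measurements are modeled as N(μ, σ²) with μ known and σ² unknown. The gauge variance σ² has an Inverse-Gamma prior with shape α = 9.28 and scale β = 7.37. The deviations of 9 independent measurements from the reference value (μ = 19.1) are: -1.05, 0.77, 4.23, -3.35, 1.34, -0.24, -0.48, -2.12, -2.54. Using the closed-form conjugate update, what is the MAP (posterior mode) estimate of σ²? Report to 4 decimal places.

1.9817

With known mean μ and an Inverse-Gamma(α, β) prior on σ², the Normal likelihood is conjugate: posterior is Inv-Gamma(α + n/2, β + Σ(xᵢ−μ)²/2).
Σ(xᵢ−μ)² = (-1.05)² + (0.77)² + (4.23)² + (-3.35)² + (1.34)² + (-0.24)² + (-0.48)² + (-2.12)² + (-2.54)² = 43.8404.
Posterior: Inv-Gamma(9.28 + 9/2, 7.37 + 43.8404/2) = Inv-Gamma(13.78, 29.29020).
Mode = β/(α+1) = 29.29020/14.78 = 1.9817.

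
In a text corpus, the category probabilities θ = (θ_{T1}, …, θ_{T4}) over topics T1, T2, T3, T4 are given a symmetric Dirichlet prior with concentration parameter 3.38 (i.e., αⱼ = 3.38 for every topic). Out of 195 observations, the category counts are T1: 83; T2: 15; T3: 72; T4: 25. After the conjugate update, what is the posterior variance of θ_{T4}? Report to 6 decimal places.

The Dirichlet prior is conjugate to the Multinomial likelihood: each posterior αⱼ = prior αⱼ + observed count nⱼ.
Posterior concentration: (86.38, 18.38, 75.38, 28.38), total = 208.52.
Var[θ_j] = α_j(Σα−α_j)/((Σα)²(Σα+1)) = 28.38·180.14/(208.52²·209.52) = 0.000561.

0.000561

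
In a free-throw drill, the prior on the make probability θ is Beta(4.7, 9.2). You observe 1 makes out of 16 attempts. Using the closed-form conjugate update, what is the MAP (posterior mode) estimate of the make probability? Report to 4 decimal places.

The Beta prior is conjugate to a Binomial/Bernoulli likelihood; the update adds successes to α and failures to β.
Posterior: Beta(α+k, β+n−k) = Beta(4.7+1, 9.2+15) = Beta(5.7, 24.2).
Mode of Beta(a,b) for a,b>1 is (a−1)/(a+b−2) = 4.7/27.9 = 0.1685.

0.1685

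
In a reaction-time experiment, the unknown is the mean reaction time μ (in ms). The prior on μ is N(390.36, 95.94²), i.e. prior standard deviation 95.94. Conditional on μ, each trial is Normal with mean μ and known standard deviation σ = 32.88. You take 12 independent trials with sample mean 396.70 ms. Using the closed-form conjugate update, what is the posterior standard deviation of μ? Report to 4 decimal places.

9.4455

For Normal data with known variance σ², a Normal(μ₀, σ₀²) prior on μ is conjugate. Posterior precision = 1/σ₀² + n/σ²; posterior mean is the precision-weighted average of μ₀ and x̄.
σ₀² = 95.94² = 9204.4836, σ² = 32.88² = 1081.0944; σ² + n·σ₀² = 1081.0944 + 12·9204.4836 = 111534.8976.
Posterior precision = 1/σ₀² + n/σ² = 1/9204.4836 + 12/1081.0944 = (σ² + n·σ₀²)/(σ₀²σ²) = 111534.8976/(9204.4836·1081.0944); posterior variance σₙ² = σ₀²σ²/(σ² + n·σ₀²) = 9204.4836·1081.0944/111534.8976 = 89.217957.
Posterior SD = √σₙ² = √(9204.4836·1081.0944/111534.8976) = 9.4455.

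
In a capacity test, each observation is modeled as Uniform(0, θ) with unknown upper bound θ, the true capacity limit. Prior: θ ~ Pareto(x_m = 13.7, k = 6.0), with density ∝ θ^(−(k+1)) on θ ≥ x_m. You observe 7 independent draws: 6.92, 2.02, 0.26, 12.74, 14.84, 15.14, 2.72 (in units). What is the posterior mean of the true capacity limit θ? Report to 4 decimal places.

16.4017

A Pareto(scale x_m, shape k) prior on the upper bound θ of Uniform(0, θ) is conjugate: posterior is Pareto(max(x_m, max xᵢ), k + n).
Sample maximum = 15.14; prior scale x_m = 13.7 → posterior scale = max = 15.14.
Posterior shape = 6.0 + 7 = 13.0.
E[θ|data] = k·x_m/(k−1) = 13.0·15.14/12.0 = 16.4017.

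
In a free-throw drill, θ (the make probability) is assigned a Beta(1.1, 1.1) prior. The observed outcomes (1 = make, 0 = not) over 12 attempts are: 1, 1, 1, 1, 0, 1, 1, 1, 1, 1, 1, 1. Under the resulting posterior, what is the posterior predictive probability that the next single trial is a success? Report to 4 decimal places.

The Beta prior is conjugate to a Binomial/Bernoulli likelihood; the update adds successes to α and failures to β.
Posterior: Beta(α+k, β+n−k) = Beta(1.1+11, 1.1+1) = Beta(12.1, 2.1).
For a single future Bernoulli trial, P(success | data) = α/(α+β) = 0.8521.

0.8521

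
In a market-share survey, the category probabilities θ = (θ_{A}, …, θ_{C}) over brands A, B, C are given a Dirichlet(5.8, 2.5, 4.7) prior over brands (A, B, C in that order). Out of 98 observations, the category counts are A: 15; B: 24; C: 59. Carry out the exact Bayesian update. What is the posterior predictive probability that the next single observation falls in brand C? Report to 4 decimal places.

0.5739

The Dirichlet prior is conjugate to the Multinomial likelihood: each posterior αⱼ = prior αⱼ + observed count nⱼ.
Posterior concentration: (20.8, 26.5, 63.7), total = 111.0.
P(next = C | data) = α_{C}/Σα = 0.5739.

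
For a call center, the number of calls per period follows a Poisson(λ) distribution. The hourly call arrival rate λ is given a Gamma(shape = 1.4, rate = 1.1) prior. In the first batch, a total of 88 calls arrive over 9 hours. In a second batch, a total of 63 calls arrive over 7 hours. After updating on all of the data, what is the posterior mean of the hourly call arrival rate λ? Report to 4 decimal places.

With a Gamma(shape α, rate β) prior, the Poisson likelihood is conjugate: the posterior is Gamma(α + ΣXᵢ, β + n).
After batch 1: Gamma(α+S, β+n) = Gamma(1.4+88, 1.1+9) = Gamma(89.4, 10.1).
After batch 2: Gamma(α+S, β+n) = Gamma(89.4+63, 10.1+7) = Gamma(152.4, 17.1).
Posterior mean = α/β = 152.4/17.1 = 8.9123.

8.9123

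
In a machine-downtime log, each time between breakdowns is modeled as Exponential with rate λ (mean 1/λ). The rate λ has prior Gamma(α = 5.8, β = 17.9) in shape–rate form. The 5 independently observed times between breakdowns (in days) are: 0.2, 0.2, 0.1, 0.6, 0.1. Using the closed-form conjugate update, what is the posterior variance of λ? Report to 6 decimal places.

0.029604

With a Gamma(shape α, rate β) prior on the exponential rate λ, the posterior after n observations with total T = Σxᵢ is Gamma(α+n, β+T).
Sum of observations T = 1.2 days; n = 5.
Posterior: Gamma(5.8+5, 17.9+1.2) = Gamma(10.8, 19.1).
Var = α/β² = 0.029604.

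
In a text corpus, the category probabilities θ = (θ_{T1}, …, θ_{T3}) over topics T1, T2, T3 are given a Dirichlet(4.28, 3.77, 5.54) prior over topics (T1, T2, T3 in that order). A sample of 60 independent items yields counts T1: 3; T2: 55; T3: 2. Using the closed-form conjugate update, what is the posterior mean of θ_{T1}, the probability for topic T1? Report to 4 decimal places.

The Dirichlet prior is conjugate to the Multinomial likelihood: each posterior αⱼ = prior αⱼ + observed count nⱼ.
Posterior concentration: (7.28, 58.77, 7.54), total = 73.59.
E[θ_{T1}|data] = α_{T1}/Σα = 7.28/73.59 = 0.0989.

0.0989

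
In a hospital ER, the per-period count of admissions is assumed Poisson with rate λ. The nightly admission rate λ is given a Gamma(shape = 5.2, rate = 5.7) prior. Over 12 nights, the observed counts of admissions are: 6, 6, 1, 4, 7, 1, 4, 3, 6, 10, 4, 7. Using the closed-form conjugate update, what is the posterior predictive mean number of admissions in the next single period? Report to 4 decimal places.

3.6271

With a Gamma(shape α, rate β) prior, the Poisson likelihood is conjugate: the posterior is Gamma(α + ΣXᵢ, β + n).
Sum of counts S = 59 over n = 12 nights.
Posterior: Gamma(α+S, β+n) = Gamma(5.2+59, 5.7+12) = Gamma(64.2, 17.7).
The predictive distribution for one future period is NegBinom with mean α/β = 3.6271.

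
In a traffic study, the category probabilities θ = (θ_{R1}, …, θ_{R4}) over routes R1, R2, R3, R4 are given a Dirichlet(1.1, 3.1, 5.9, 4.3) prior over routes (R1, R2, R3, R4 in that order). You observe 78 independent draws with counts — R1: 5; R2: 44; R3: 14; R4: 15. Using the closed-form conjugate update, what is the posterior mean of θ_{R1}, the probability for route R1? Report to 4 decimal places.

0.0660

The Dirichlet prior is conjugate to the Multinomial likelihood: each posterior αⱼ = prior αⱼ + observed count nⱼ.
Posterior concentration: (6.1, 47.1, 19.9, 19.3), total = 92.4.
E[θ_{R1}|data] = α_{R1}/Σα = 6.1/92.4 = 0.0660.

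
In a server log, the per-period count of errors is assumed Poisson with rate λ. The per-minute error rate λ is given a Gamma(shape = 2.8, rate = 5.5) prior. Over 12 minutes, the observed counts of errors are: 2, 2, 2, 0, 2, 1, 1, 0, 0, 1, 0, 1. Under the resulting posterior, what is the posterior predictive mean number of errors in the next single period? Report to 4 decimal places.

With a Gamma(shape α, rate β) prior, the Poisson likelihood is conjugate: the posterior is Gamma(α + ΣXᵢ, β + n).
Sum of counts S = 12 over n = 12 minutes.
Posterior: Gamma(α+S, β+n) = Gamma(2.8+12, 5.5+12) = Gamma(14.8, 17.5).
The predictive distribution for one future period is NegBinom with mean α/β = 0.8457.

0.8457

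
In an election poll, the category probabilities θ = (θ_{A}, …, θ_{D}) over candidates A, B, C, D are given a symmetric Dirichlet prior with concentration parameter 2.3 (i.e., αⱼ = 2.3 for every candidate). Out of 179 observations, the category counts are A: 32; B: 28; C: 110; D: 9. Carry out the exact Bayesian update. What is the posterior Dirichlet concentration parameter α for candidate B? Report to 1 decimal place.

The Dirichlet prior is conjugate to the Multinomial likelihood: each posterior αⱼ = prior αⱼ + observed count nⱼ.
Posterior concentration: (34.3, 30.3, 112.3, 11.3), total = 188.2.
α_{B} = 2.3 + 28 = 30.3.

30.3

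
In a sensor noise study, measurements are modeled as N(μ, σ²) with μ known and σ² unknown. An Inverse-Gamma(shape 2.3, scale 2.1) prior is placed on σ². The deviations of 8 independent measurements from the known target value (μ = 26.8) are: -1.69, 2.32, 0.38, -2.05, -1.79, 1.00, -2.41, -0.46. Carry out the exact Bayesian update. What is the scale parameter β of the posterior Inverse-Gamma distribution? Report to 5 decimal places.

13.50460

With known mean μ and an Inverse-Gamma(α, β) prior on σ², the Normal likelihood is conjugate: posterior is Inv-Gamma(α + n/2, β + Σ(xᵢ−μ)²/2).
Σ(xᵢ−μ)² = (-1.69)² + (2.32)² + (0.38)² + (-2.05)² + (-1.79)² + (1.00)² + (-2.41)² + (-0.46)² = 22.8092.
Posterior: Inv-Gamma(2.3 + 8/2, 2.1 + 22.8092/2) = Inv-Gamma(6.30, 13.50460).
Posterior β = 13.50460.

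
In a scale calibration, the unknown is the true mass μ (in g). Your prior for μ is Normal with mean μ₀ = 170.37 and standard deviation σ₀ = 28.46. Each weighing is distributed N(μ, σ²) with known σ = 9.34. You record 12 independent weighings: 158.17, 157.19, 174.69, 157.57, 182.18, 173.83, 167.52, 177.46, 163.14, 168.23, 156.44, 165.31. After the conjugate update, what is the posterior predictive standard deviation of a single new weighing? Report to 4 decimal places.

For Normal data with known variance σ², a Normal(μ₀, σ₀²) prior on μ is conjugate. Posterior precision = 1/σ₀² + n/σ²; posterior mean is the precision-weighted average of μ₀ and x̄.
σ₀² = 28.46² = 809.9716, σ² = 9.34² = 87.2356; σ² + n·σ₀² = 87.2356 + 12·809.9716 = 9806.8948.
Posterior precision = 1/σ₀² + n/σ² = 1/809.9716 + 12/87.2356 = (σ² + n·σ₀²)/(σ₀²σ²) = 9806.8948/(809.9716·87.2356); posterior variance σₙ² = σ₀²σ²/(σ² + n·σ₀²) = 809.9716·87.2356/9806.8948 = 7.204968.
Predictive variance for one new observation = σₙ² + σ² = 809.9716·87.2356/9806.8948 + 87.2356 = σ²·(σ₀² + 9806.8948)/9806.8948 = 87.2356·10616.8664/9806.8948 = 94.440568; SD = √(87.2356·10616.8664/9806.8948) = 9.7181.

9.7181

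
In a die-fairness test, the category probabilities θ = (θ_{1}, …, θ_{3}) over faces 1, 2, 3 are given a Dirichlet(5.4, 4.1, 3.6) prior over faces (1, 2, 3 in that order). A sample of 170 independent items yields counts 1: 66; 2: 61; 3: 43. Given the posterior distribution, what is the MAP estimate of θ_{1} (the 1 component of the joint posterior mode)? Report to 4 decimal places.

The Dirichlet prior is conjugate to the Multinomial likelihood: each posterior αⱼ = prior αⱼ + observed count nⱼ.
Posterior concentration: (71.4, 65.1, 46.6), total = 183.1.
Joint mode component: (α_{1}−1)/(Σα−K) = 70.4/180.1 = 0.3909.

0.3909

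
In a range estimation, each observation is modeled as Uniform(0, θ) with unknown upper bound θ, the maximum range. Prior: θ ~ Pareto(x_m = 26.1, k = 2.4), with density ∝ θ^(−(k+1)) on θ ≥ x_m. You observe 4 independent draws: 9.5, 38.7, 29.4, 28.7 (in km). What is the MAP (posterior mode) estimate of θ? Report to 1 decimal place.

A Pareto(scale x_m, shape k) prior on the upper bound θ of Uniform(0, θ) is conjugate: posterior is Pareto(max(x_m, max xᵢ), k + n).
Sample maximum = 38.7; prior scale x_m = 26.1 → posterior scale = max = 38.7.
Posterior shape = 2.4 + 4 = 6.4.
The Pareto density is decreasing on [x_m, ∞), so the mode is x_m = 38.7.

38.7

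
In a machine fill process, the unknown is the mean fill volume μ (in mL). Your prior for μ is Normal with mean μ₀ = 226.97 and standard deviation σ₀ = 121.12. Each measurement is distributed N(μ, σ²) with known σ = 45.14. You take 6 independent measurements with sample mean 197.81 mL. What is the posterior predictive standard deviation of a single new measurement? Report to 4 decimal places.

For Normal data with known variance σ², a Normal(μ₀, σ₀²) prior on μ is conjugate. Posterior precision = 1/σ₀² + n/σ²; posterior mean is the precision-weighted average of μ₀ and x̄.
σ₀² = 121.12² = 14670.0544, σ² = 45.14² = 2037.6196; σ² + n·σ₀² = 2037.6196 + 6·14670.0544 = 90057.946.
Posterior precision = 1/σ₀² + n/σ² = 1/14670.0544 + 6/2037.6196 = (σ² + n·σ₀²)/(σ₀²σ²) = 90057.946/(14670.0544·2037.6196); posterior variance σₙ² = σ₀²σ²/(σ² + n·σ₀²) = 14670.0544·2037.6196/90057.946 = 331.919522.
Predictive variance for one new observation = σₙ² + σ² = 14670.0544·2037.6196/90057.946 + 2037.6196 = σ²·(σ₀² + 90057.946)/90057.946 = 2037.6196·104728.0004/90057.946 = 2369.539122; SD = √(2037.6196·104728.0004/90057.946) = 48.6779.

48.6779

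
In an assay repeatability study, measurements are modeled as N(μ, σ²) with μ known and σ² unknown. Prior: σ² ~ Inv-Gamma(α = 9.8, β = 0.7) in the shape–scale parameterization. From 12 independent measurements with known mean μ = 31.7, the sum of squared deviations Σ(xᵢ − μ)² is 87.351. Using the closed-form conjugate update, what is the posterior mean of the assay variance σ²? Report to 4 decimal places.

2.9983

With known mean μ and an Inverse-Gamma(α, β) prior on σ², the Normal likelihood is conjugate: posterior is Inv-Gamma(α + n/2, β + Σ(xᵢ−μ)²/2).
Posterior: Inv-Gamma(9.8 + 12/2, 0.7 + 87.351/2) = Inv-Gamma(15.80, 44.3755).
E[σ²|data] = β/(α−1) = 44.3755/14.80 = 2.9983.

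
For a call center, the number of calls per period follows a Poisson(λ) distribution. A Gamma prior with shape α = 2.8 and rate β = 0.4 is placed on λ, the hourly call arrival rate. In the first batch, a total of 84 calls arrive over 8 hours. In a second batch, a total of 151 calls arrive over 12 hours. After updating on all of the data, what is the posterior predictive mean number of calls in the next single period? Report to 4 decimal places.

11.6569

With a Gamma(shape α, rate β) prior, the Poisson likelihood is conjugate: the posterior is Gamma(α + ΣXᵢ, β + n).
After batch 1: Gamma(α+S, β+n) = Gamma(2.8+84, 0.4+8) = Gamma(86.8, 8.4).
After batch 2: Gamma(α+S, β+n) = Gamma(86.8+151, 8.4+12) = Gamma(237.8, 20.4).
The predictive distribution for one future period is NegBinom with mean α/β = 11.6569.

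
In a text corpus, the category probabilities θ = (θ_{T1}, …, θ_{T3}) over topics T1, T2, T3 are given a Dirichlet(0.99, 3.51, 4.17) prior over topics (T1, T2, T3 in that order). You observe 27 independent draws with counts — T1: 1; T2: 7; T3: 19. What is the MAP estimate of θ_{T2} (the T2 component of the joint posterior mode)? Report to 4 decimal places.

0.2911

The Dirichlet prior is conjugate to the Multinomial likelihood: each posterior αⱼ = prior αⱼ + observed count nⱼ.
Posterior concentration: (1.99, 10.51, 23.17), total = 35.67.
Joint mode component: (α_{T2}−1)/(Σα−K) = 9.51/32.67 = 0.2911.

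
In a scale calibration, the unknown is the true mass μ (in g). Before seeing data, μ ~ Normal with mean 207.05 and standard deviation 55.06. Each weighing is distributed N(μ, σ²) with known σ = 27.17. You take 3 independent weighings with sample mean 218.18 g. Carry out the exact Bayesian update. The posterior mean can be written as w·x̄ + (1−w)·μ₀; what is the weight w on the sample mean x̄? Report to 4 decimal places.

For Normal data with known variance σ², a Normal(μ₀, σ₀²) prior on μ is conjugate. Posterior precision = 1/σ₀² + n/σ²; posterior mean is the precision-weighted average of μ₀ and x̄.
σ₀² = 55.06² = 3031.6036, σ² = 27.17² = 738.2089. Prior precision 1/σ₀² = 1/3031.6036; data precision n/σ² = 3/738.2089.
w = (n/σ²)/(1/σ₀² + n/σ²) = n·σ₀²/(σ² + n·σ₀²) = 3·3031.6036/(738.2089 + 3·3031.6036) = 9094.8108/9833.0197 = 0.9249.

0.9249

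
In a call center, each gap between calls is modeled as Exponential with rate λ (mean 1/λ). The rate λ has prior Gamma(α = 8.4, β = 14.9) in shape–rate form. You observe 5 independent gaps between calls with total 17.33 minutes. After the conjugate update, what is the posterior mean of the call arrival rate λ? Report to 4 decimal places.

0.4158

With a Gamma(shape α, rate β) prior on the exponential rate λ, the posterior after n observations with total T = Σxᵢ is Gamma(α+n, β+T).
Posterior: Gamma(8.4+5, 14.9+17.33) = Gamma(13.4, 32.23).
Posterior mean of λ = α/β = 13.4/32.23 = 0.4158.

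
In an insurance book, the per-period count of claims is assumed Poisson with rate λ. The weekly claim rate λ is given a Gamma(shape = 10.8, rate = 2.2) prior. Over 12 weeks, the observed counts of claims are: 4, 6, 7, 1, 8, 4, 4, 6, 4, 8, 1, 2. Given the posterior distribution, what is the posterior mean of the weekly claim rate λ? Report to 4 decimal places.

4.6338

With a Gamma(shape α, rate β) prior, the Poisson likelihood is conjugate: the posterior is Gamma(α + ΣXᵢ, β + n).
Sum of counts S = 55 over n = 12 weeks.
Posterior: Gamma(α+S, β+n) = Gamma(10.8+55, 2.2+12) = Gamma(65.8, 14.2).
Posterior mean = α/β = 65.8/14.2 = 4.6338.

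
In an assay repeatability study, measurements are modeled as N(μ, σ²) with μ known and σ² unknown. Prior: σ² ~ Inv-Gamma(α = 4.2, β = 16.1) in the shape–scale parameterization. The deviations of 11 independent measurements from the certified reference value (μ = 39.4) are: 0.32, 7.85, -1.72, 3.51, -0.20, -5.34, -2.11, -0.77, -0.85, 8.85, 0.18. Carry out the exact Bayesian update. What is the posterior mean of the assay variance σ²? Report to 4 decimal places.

With known mean μ and an Inverse-Gamma(α, β) prior on σ², the Normal likelihood is conjugate: posterior is Inv-Gamma(α + n/2, β + Σ(xᵢ−μ)²/2).
Σ(xᵢ−μ)² = (0.32)² + (7.85)² + (-1.72)² + (3.51)² + (-0.20)² + (-5.34)² + (-2.11)² + (-0.77)² + (-0.85)² + (8.85)² + (0.18)² = 189.6814.
Posterior: Inv-Gamma(4.2 + 11/2, 16.1 + 189.6814/2) = Inv-Gamma(9.70, 110.94070).
E[σ²|data] = β/(α−1) = 110.94070/8.70 = 12.7518.

12.7518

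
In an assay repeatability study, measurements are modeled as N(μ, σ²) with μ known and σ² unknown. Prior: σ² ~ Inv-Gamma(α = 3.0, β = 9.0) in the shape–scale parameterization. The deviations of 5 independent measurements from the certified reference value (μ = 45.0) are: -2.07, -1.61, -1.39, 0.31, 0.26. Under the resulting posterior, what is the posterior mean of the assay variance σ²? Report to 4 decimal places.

With known mean μ and an Inverse-Gamma(α, β) prior on σ², the Normal likelihood is conjugate: posterior is Inv-Gamma(α + n/2, β + Σ(xᵢ−μ)²/2).
Σ(xᵢ−μ)² = (-2.07)² + (-1.61)² + (-1.39)² + (0.31)² + (0.26)² = 8.9728.
Posterior: Inv-Gamma(3.0 + 5/2, 9.0 + 8.9728/2) = Inv-Gamma(5.50, 13.48640).
E[σ²|data] = β/(α−1) = 13.48640/4.50 = 2.9970.

2.9970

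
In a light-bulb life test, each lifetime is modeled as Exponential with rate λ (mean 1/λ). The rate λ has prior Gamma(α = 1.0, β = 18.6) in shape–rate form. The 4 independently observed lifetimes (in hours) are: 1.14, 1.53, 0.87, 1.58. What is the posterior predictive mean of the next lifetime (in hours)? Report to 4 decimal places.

5.9300

With a Gamma(shape α, rate β) prior on the exponential rate λ, the posterior after n observations with total T = Σxᵢ is Gamma(α+n, β+T).
Sum of observations T = 5.12 hours; n = 4.
Posterior: Gamma(1.0+4, 18.6+5.12) = Gamma(5.0, 23.72).
The predictive distribution for the next observation is Lomax; its mean is β/(α−1) = 23.72/4.0 = 5.9300.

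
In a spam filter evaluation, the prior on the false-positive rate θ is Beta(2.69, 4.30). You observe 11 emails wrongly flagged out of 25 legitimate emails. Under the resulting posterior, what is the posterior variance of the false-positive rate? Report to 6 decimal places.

The Beta prior is conjugate to a Binomial/Bernoulli likelihood; the update adds successes to α and failures to β.
Posterior: Beta(α+k, β+n−k) = Beta(2.69+11, 4.30+14) = Beta(13.69, 18.30).
Var = αβ/((α+β)²(α+β+1)) = 13.69·18.30/(31.99²·32.99) = 0.007421.

0.007421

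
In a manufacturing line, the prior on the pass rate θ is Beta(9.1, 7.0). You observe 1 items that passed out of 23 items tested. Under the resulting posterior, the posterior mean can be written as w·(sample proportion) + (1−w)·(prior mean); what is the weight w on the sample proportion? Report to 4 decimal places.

0.5882

The Beta prior is conjugate to a Binomial/Bernoulli likelihood; the update adds successes to α and failures to β.
Posterior mean = (α₀+k)/(α₀+β₀+n) = [n/(α₀+β₀+n)]·(k/n) + [(α₀+β₀)/(α₀+β₀+n)]·α₀/(α₀+β₀), so only n and the prior enter the weight.
The weight on the data is w = n/(α₀+β₀+n) = 23/(9.1+7.0+23) = 23/39.1 = 0.5882.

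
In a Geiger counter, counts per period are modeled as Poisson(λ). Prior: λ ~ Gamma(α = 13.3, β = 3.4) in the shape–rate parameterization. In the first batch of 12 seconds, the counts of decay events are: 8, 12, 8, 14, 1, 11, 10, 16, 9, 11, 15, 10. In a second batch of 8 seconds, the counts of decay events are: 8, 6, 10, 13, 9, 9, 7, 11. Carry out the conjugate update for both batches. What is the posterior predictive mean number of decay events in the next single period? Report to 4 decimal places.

With a Gamma(shape α, rate β) prior, the Poisson likelihood is conjugate: the posterior is Gamma(α + ΣXᵢ, β + n).
Batch 1: sum of counts S = 125 over n = 12 seconds.
After batch 1: Gamma(α+S, β+n) = Gamma(13.3+125, 3.4+12) = Gamma(138.3, 15.4).
Batch 2: sum of counts S = 73 over n = 8 seconds.
After batch 2: Gamma(α+S, β+n) = Gamma(138.3+73, 15.4+8) = Gamma(211.3, 23.4).
The predictive distribution for one future period is NegBinom with mean α/β = 9.0299.

9.0299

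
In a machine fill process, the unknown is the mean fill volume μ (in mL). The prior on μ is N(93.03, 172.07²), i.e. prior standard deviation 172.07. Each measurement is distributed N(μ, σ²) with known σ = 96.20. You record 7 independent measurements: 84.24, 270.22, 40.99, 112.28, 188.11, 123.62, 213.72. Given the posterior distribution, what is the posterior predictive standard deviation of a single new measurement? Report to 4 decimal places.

For Normal data with known variance σ², a Normal(μ₀, σ₀²) prior on μ is conjugate. Posterior precision = 1/σ₀² + n/σ²; posterior mean is the precision-weighted average of μ₀ and x̄.
σ₀² = 172.07² = 29608.0849, σ² = 96.20² = 9254.44; σ² + n·σ₀² = 9254.44 + 7·29608.0849 = 216511.0343.
Posterior precision = 1/σ₀² + n/σ² = 1/29608.0849 + 7/9254.44 = (σ² + n·σ₀²)/(σ₀²σ²) = 216511.0343/(29608.0849·9254.44); posterior variance σₙ² = σ₀²σ²/(σ² + n·σ₀²) = 29608.0849·9254.44/216511.0343 = 1265.553260.
Predictive variance for one new observation = σₙ² + σ² = 29608.0849·9254.44/216511.0343 + 9254.44 = σ²·(σ₀² + 216511.0343)/216511.0343 = 9254.44·246119.1192/216511.0343 = 10519.993260; SD = √(9254.44·246119.1192/216511.0343) = 102.5670.

102.5670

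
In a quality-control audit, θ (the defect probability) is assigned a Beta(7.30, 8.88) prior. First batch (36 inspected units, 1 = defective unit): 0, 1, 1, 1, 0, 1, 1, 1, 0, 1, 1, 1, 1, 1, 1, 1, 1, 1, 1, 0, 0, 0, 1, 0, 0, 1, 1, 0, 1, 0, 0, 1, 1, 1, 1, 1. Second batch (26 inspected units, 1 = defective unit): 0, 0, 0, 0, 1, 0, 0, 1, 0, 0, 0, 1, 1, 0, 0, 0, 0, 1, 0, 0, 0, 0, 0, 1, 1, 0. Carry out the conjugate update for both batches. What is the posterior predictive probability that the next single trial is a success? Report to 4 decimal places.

The Beta prior is conjugate to a Binomial/Bernoulli likelihood; the update adds successes to α and failures to β.
After batch 1: Beta(7.30+25, 8.88+11) = Beta(32.30, 19.88).
After batch 2: Beta(32.30+7, 19.88+19) = Beta(39.30, 38.88).
For a single future Bernoulli trial, P(success | data) = α/(α+β) = 0.5027.

0.5027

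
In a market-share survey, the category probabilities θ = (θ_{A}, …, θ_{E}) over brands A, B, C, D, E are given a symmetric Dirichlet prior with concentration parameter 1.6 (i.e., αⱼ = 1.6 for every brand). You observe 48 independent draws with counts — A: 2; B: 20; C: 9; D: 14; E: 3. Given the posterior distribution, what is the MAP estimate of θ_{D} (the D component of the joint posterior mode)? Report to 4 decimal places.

The Dirichlet prior is conjugate to the Multinomial likelihood: each posterior αⱼ = prior αⱼ + observed count nⱼ.
Posterior concentration: (3.6, 21.6, 10.6, 15.6, 4.6), total = 56.0.
Joint mode component: (α_{D}−1)/(Σα−K) = 14.6/51.0 = 0.2863.

0.2863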